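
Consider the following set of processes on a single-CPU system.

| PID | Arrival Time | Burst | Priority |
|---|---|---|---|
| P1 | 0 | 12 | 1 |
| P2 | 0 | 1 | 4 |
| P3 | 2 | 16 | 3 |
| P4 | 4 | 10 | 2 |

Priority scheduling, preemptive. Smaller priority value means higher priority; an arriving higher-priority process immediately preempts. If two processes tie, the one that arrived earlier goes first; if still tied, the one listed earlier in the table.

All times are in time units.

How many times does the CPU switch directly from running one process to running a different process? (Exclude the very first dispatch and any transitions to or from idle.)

Timeline: | P1 0-12 | P4 12-22 | P3 22-38 | P2 38-39 |
Completion: P1=12  P2=39  P3=38  P4=22

3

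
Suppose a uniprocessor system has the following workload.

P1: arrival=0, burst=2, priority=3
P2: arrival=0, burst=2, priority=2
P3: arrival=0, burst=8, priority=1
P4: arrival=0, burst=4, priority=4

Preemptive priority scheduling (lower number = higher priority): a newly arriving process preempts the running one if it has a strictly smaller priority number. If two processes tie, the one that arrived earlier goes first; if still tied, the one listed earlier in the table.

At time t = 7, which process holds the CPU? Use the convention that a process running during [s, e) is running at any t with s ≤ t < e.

P3

Timeline: | P3 0-8 | P2 8-10 | P1 10-12 | P4 12-16 |
Completion: P1=12  P2=10  P3=8  P4=16
Turnaround (C−A): P1=12  P2=10  P3=8  P4=16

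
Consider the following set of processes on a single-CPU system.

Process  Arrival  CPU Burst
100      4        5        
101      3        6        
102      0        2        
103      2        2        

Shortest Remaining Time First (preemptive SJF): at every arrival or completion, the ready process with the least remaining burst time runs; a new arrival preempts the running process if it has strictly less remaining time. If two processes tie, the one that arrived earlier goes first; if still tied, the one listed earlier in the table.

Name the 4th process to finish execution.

Gantt: | 102 0-2 | 103 2-4 | 100 4-9 | 101 9-15 |
Completion: 100=9  101=15  102=2  103=4
Finish order: 102 → 103 → 100 → 101

101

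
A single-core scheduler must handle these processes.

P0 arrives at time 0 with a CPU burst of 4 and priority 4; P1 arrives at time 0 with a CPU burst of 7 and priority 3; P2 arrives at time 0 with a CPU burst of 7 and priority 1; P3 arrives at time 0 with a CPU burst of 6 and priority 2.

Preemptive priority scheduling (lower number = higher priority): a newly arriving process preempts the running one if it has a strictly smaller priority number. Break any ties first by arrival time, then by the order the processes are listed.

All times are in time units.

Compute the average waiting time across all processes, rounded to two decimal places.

10.00

Timeline: | P2 0-7 | P3 7-13 | P1 13-20 | P0 20-24 |
Completion: P0=24  P1=20  P2=7  P3=13
Waiting times: P0=20, P1=13, P2=0, P3=7
Average waiting = (20+13+0+7) / 4 = 40/4 = 10.00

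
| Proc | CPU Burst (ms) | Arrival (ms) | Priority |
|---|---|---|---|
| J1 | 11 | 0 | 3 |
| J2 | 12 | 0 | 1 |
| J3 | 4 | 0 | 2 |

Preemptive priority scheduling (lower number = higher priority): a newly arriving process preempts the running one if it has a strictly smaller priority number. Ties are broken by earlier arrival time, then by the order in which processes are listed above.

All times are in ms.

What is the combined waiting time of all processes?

Timeline: | J2 0-12 | J3 12-16 | J1 16-27 |
Completion: J1=27  J2=12  J3=16
Waiting = turnaround − burst: J1=16, J2=0, J3=12
Total waiting = 16 + 0 + 12 = 28

28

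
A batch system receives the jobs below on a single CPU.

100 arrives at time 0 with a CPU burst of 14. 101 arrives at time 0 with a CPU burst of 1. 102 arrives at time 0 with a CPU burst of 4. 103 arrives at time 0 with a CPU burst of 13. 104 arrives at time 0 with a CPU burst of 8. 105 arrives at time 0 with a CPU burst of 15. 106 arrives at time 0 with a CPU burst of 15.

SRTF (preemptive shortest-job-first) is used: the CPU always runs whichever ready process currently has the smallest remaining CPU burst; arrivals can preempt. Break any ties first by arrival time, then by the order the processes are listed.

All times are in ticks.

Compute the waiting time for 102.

Schedule: | 101 0-1 | 102 1-5 | 104 5-13 | 103 13-26 | 100 26-40 | 105 40-55 | 106 55-70 |
Completion: 100=40  101=1  102=5  103=26  104=13  105=55  106=70
Turnaround (C−A): 100=40  101=1  102=5  103=26  104=13  105=55  106=70
Waiting(102) = turnaround − burst = 5 − 4 = 1

1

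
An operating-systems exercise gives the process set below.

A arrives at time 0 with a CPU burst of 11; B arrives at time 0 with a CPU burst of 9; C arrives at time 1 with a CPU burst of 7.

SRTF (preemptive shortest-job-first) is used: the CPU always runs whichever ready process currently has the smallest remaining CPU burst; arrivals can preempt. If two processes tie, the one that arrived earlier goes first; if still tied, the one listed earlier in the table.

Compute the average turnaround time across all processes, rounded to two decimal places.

Timeline: | B 0-1 | C 1-8 | B 8-16 | A 16-27 |
Completion: A=27  B=16  C=8
Turnaround times: A=27, B=16, C=7
Average turnaround = (27+16+7) / 3 = 50/3 = 16.67

16.67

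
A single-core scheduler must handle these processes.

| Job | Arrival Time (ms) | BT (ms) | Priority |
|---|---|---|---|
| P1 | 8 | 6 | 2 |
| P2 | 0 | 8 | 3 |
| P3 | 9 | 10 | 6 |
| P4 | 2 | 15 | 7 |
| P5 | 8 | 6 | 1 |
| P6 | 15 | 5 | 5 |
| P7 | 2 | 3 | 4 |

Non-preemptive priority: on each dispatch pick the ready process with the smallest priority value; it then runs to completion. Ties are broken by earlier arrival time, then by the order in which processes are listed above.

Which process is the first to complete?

Gantt: | P2 0-8 | P5 8-14 | P1 14-20 | P7 20-23 | P6 23-28 | P3 28-38 | P4 38-53 |
Completion: P1=20  P2=8  P3=38  P4=53  P5=14  P6=28  P7=23
Finish order: P2 → P5 → P1 → P7 → P6 → P3 → P4

P2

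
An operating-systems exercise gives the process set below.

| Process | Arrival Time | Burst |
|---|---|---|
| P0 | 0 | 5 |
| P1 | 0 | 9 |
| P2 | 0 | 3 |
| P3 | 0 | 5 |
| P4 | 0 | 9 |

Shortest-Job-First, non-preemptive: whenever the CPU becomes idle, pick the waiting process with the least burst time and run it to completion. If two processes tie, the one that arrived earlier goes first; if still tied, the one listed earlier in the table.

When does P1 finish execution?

Gantt: | P2 0-3 | P0 3-8 | P3 8-13 | P1 13-22 | P4 22-31 |
Completion: P0=8  P1=22  P2=3  P3=13  P4=31
Turnaround (C−A): P0=8  P1=22  P2=3  P3=13  P4=31

22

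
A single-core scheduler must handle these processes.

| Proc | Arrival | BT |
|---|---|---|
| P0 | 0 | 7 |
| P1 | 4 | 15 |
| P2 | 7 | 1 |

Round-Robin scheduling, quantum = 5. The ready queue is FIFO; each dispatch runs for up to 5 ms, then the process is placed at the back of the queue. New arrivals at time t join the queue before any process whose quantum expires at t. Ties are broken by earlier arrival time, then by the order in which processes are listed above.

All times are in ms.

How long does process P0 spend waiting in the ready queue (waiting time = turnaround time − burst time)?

Timeline: | P0 0-5 | P1 5-10 | P0 10-12 | P2 12-13 | P1 13-23 |
Completion: P0=12  P1=23  P2=13
Waiting(P0) = turnaround − burst = 12 − 7 = 5

5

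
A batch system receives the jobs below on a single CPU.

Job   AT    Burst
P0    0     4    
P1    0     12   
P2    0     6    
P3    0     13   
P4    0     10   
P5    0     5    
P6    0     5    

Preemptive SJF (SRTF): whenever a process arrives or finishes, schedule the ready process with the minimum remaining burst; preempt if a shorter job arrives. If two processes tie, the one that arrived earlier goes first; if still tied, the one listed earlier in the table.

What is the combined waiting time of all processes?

119

Gantt: | P0 0-4 | P5 4-9 | P6 9-14 | P2 14-20 | P4 20-30 | P1 30-42 | P3 42-55 |
Completion: P0=4  P1=42  P2=20  P3=55  P4=30  P5=9  P6=14
Waiting = turnaround − burst: P0=0, P1=30, P2=14, P3=42, P4=20, P5=4, P6=9
Total waiting = 0 + 30 + 14 + 42 + 20 + 4 + 9 = 119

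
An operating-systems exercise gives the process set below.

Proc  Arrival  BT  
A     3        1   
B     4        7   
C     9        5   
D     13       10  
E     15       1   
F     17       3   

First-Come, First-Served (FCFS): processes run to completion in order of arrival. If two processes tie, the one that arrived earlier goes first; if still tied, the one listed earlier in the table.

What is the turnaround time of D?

13

Schedule: | idle 0-3 | A 3-4 | B 4-11 | C 11-16 | D 16-26 | E 26-27 | F 27-30 |
Completion: A=4  B=11  C=16  D=26  E=27  F=30
Turnaround(D) = completion − arrival = 26 − 13 = 13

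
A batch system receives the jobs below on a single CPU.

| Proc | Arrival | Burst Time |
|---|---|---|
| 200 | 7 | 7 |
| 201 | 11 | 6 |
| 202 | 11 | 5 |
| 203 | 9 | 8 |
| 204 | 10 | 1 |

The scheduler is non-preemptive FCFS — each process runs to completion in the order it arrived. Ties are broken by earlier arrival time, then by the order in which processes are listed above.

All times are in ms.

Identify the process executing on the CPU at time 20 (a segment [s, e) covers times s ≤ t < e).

Gantt: | idle 0-7 | 200 7-14 | 203 14-22 | 204 22-23 | 201 23-29 | 202 29-34 |
Completion: 200=14  201=29  202=34  203=22  204=23
Turnaround (C−A): 200=7  201=18  202=23  203=13  204=13

203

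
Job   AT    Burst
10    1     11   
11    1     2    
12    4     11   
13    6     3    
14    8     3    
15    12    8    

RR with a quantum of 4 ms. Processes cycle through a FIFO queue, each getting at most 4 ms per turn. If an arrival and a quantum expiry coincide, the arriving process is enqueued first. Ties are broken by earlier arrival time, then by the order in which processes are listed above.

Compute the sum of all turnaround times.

Timeline: | idle 0-1 | 10 1-5 | 11 5-7 | 12 7-11 | 10 11-15 | 13 15-18 | 14 18-21 | 12 21-25 | 15 25-29 | 10 29-32 | 12 32-35 | 15 35-39 |
Completion: 10=32  11=7  12=35  13=18  14=21  15=39
Turnaround (C−A): 10=31  11=6  12=31  13=12  14=13  15=27
Turnaround = completion − arrival: 10=31, 11=6, 12=31, 13=12, 14=13, 15=27
Total turnaround = 31 + 6 + 31 + 12 + 13 + 27 = 120

120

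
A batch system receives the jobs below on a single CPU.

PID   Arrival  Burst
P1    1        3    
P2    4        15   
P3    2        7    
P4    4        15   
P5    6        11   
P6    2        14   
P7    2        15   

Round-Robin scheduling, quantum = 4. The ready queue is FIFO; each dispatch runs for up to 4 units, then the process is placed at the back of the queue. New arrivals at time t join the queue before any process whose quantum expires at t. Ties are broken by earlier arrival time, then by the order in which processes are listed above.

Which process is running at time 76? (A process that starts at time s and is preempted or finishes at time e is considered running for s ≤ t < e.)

P2

Timeline: | idle 0-1 | P1 1-4 | P3 4-8 | P6 8-12 | P7 12-16 | P2 16-20 | P4 20-24 | P5 24-28 | P3 28-31 | P6 31-35 | P7 35-39 | P2 39-43 | P4 43-47 | P5 47-51 | P6 51-55 | P7 55-59 | P2 59-63 | P4 63-67 | P5 67-70 | P6 70-72 | P7 72-75 | P2 75-78 | P4 78-81 |
Completion: P1=4  P2=78  P3=31  P4=81  P5=70  P6=72  P7=75
Turnaround (C−A): P1=3  P2=74  P3=29  P4=77  P5=64  P6=70  P7=73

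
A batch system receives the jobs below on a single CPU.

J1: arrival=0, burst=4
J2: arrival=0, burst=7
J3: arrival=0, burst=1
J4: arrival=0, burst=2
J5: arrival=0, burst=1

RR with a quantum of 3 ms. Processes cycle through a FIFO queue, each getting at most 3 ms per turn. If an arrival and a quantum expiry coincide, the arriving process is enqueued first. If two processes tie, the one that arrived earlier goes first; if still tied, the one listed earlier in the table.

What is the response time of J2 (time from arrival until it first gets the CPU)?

3

Schedule: | J1 0-3 | J2 3-6 | J3 6-7 | J4 7-9 | J5 9-10 | J1 10-11 | J2 11-15 |
Completion: J1=11  J2=15  J3=7  J4=9  J5=10
Turnaround (C−A): J1=11  J2=15  J3=7  J4=9  J5=10
Response(J2) = first start − arrival = 3 − 0 = 3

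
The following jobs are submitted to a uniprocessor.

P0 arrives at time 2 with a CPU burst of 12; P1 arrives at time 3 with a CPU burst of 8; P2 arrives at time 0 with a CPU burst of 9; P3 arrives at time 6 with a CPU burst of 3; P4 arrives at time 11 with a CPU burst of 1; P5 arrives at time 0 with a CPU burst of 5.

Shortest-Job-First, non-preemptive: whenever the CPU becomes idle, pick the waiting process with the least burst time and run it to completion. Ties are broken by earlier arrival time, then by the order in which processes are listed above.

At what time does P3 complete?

17

Timeline: | P5 0-5 | P1 5-13 | P4 13-14 | P3 14-17 | P2 17-26 | P0 26-38 |
Completion: P0=38  P1=13  P2=26  P3=17  P4=14  P5=5
Turnaround (C−A): P0=36  P1=10  P2=26  P3=11  P4=3  P5=5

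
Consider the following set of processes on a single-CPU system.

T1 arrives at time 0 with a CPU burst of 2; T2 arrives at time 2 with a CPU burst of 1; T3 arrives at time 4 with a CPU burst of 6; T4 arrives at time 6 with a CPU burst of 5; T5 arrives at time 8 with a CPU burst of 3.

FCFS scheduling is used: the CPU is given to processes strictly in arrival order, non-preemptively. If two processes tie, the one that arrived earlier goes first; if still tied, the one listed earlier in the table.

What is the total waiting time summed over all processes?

Schedule: | T1 0-2 | T2 2-3 | idle 3-4 | T3 4-10 | T4 10-15 | T5 15-18 |
Completion: T1=2  T2=3  T3=10  T4=15  T5=18
Turnaround (C−A): T1=2  T2=1  T3=6  T4=9  T5=10
Waiting = turnaround − burst: T1=0, T2=0, T3=0, T4=4, T5=7
Total waiting = 0 + 0 + 0 + 4 + 7 = 11

11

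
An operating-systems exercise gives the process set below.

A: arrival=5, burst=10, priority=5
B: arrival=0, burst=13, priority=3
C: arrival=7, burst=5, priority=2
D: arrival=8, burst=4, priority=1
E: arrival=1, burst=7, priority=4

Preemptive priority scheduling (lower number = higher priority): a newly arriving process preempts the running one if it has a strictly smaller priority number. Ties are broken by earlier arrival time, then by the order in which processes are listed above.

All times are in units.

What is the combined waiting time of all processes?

Timeline: | B 0-7 | C 7-8 | D 8-12 | C 12-16 | B 16-22 | E 22-29 | A 29-39 |
Completion: A=39  B=22  C=16  D=12  E=29
Turnaround (C−A): A=34  B=22  C=9  D=4  E=28
Waiting = turnaround − burst: A=24, B=9, C=4, D=0, E=21
Total waiting = 24 + 9 + 4 + 0 + 21 = 58

58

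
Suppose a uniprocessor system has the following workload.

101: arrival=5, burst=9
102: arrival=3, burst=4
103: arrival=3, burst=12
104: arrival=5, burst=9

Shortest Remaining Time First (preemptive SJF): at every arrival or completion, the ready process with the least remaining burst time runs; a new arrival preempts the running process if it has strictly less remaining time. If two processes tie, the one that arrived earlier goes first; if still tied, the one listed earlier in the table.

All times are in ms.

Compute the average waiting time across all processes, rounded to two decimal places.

8.75

Timeline: | idle 0-3 | 102 3-7 | 101 7-16 | 104 16-25 | 103 25-37 |
Completion: 101=16  102=7  103=37  104=25
Turnaround (C−A): 101=11  102=4  103=34  104=20
Waiting times: 101=2, 102=0, 103=22, 104=11
Average waiting = (2+0+22+11) / 4 = 35/4 = 8.75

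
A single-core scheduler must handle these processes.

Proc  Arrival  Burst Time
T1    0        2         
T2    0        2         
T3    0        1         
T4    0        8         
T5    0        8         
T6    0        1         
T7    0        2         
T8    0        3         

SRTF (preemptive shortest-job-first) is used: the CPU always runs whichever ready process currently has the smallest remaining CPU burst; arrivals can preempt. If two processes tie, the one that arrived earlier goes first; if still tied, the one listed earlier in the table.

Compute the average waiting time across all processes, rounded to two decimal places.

Timeline: | T3 0-1 | T6 1-2 | T1 2-4 | T2 4-6 | T7 6-8 | T8 8-11 | T4 11-19 | T5 19-27 |
Completion: T1=4  T2=6  T3=1  T4=19  T5=27  T6=2  T7=8  T8=11
Turnaround (C−A): T1=4  T2=6  T3=1  T4=19  T5=27  T6=2  T7=8  T8=11
Waiting times: T1=2, T2=4, T3=0, T4=11, T5=19, T6=1, T7=6, T8=8
Average waiting = (2+4+0+11+19+1+6+8) / 8 = 51/8 = 6.38

6.38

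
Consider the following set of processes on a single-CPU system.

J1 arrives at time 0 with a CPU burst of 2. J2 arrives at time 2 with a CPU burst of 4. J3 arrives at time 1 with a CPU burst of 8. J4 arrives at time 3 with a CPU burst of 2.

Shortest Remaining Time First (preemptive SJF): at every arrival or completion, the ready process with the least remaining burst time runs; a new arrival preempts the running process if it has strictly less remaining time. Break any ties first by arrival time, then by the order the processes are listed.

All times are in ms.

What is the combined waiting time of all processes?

Schedule: | J1 0-2 | J2 2-3 | J4 3-5 | J2 5-8 | J3 8-16 |
Completion: J1=2  J2=8  J3=16  J4=5
Turnaround (C−A): J1=2  J2=6  J3=15  J4=2
Waiting = turnaround − burst: J1=0, J2=2, J3=7, J4=0
Total waiting = 0 + 2 + 7 + 0 = 9

9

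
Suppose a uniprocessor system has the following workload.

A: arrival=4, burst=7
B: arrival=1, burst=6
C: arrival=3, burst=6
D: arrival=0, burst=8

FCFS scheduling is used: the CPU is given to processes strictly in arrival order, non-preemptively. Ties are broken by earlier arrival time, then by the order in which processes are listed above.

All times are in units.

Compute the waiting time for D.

0

Schedule: | D 0-8 | B 8-14 | C 14-20 | A 20-27 |
Completion: A=27  B=14  C=20  D=8
Waiting(D) = turnaround − burst = 8 − 8 = 0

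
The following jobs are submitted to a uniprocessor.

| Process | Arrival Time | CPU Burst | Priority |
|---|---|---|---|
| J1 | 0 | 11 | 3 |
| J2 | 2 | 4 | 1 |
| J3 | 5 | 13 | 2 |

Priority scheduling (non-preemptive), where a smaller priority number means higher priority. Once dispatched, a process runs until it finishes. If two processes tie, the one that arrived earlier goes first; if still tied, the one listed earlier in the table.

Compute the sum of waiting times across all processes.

19

Timeline: | J1 0-11 | J2 11-15 | J3 15-28 |
Completion: J1=11  J2=15  J3=28
Turnaround (C−A): J1=11  J2=13  J3=23
Waiting = turnaround − burst: J1=0, J2=9, J3=10
Total waiting = 0 + 9 + 10 = 19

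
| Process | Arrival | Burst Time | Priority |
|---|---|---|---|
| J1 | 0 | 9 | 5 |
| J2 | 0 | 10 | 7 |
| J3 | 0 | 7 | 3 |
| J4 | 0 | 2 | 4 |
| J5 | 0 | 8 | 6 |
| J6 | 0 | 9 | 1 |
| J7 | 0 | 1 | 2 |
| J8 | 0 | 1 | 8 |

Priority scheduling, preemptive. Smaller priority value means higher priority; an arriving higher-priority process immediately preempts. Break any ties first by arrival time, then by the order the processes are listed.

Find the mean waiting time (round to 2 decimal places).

Gantt: | J6 0-9 | J7 9-10 | J3 10-17 | J4 17-19 | J1 19-28 | J5 28-36 | J2 36-46 | J8 46-47 |
Completion: J1=28  J2=46  J3=17  J4=19  J5=36  J6=9  J7=10  J8=47
Turnaround (C−A): J1=28  J2=46  J3=17  J4=19  J5=36  J6=9  J7=10  J8=47
Waiting times: J1=19, J2=36, J3=10, J4=17, J5=28, J6=0, J7=9, J8=46
Average waiting = (19+36+10+17+28+0+9+46) / 8 = 165/8 = 20.63

20.63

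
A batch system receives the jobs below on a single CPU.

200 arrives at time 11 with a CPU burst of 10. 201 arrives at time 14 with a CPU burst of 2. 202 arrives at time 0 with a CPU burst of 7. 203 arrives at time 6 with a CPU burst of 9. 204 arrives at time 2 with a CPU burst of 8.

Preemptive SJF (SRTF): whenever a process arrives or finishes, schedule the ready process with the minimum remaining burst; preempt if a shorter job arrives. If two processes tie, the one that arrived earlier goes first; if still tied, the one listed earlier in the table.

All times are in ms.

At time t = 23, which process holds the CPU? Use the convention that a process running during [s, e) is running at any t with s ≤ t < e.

Schedule: | 202 0-7 | 204 7-15 | 201 15-17 | 203 17-26 | 200 26-36 |
Completion: 200=36  201=17  202=7  203=26  204=15
Turnaround (C−A): 200=25  201=3  202=7  203=20  204=13

203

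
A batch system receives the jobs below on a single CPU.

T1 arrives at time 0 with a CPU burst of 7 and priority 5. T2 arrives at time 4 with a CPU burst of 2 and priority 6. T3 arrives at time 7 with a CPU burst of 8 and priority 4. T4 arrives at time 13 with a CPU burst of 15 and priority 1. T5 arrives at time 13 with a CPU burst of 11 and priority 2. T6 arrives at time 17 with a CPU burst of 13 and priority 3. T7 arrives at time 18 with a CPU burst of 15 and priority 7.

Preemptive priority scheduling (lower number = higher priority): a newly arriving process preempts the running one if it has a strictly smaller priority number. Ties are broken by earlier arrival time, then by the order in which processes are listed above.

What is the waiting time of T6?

22

Timeline: | T1 0-7 | T3 7-13 | T4 13-28 | T5 28-39 | T6 39-52 | T3 52-54 | T2 54-56 | T7 56-71 |
Completion: T1=7  T2=56  T3=54  T4=28  T5=39  T6=52  T7=71
Turnaround (C−A): T1=7  T2=52  T3=47  T4=15  T5=26  T6=35  T7=53
Waiting(T6) = turnaround − burst = 35 − 13 = 22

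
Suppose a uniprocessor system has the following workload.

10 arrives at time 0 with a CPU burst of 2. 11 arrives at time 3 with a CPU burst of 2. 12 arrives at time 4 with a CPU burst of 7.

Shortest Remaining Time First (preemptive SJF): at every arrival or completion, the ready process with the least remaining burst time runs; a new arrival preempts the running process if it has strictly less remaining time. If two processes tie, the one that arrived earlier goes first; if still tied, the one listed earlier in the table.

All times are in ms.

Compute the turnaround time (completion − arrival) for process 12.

8

Timeline: | 10 0-2 | idle 2-3 | 11 3-5 | 12 5-12 |
Completion: 10=2  11=5  12=12
Turnaround(12) = completion − arrival = 12 − 4 = 8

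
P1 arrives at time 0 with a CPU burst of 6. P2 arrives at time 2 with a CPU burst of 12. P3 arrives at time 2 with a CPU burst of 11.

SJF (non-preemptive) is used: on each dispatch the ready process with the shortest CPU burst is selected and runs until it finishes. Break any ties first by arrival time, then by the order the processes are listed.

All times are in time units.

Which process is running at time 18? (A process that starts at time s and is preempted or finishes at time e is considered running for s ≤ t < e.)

P2

Gantt: | P1 0-6 | P3 6-17 | P2 17-29 |
Completion: P1=6  P2=29  P3=17
Turnaround (C−A): P1=6  P2=27  P3=15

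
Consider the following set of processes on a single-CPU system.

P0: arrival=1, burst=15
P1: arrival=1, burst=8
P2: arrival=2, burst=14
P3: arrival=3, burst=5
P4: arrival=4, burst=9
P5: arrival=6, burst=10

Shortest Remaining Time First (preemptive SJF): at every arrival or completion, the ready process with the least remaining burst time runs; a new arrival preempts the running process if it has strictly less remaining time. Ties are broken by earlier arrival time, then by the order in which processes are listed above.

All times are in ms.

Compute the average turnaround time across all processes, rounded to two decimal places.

28.33

Schedule: | idle 0-1 | P1 1-3 | P3 3-8 | P1 8-14 | P4 14-23 | P5 23-33 | P2 33-47 | P0 47-62 |
Completion: P0=62  P1=14  P2=47  P3=8  P4=23  P5=33
Turnaround (C−A): P0=61  P1=13  P2=45  P3=5  P4=19  P5=27
Turnaround times: P0=61, P1=13, P2=45, P3=5, P4=19, P5=27
Average turnaround = (61+13+45+5+19+27) / 6 = 170/6 = 28.33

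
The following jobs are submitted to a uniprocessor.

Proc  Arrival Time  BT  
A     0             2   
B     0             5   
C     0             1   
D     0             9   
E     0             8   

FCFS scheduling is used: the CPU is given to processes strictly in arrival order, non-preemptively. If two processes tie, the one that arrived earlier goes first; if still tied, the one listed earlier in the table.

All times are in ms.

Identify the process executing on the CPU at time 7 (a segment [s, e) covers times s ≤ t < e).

C

Gantt: | A 0-2 | B 2-7 | C 7-8 | D 8-17 | E 17-25 |
Completion: A=2  B=7  C=8  D=17  E=25
Turnaround (C−A): A=2  B=7  C=8  D=17  E=25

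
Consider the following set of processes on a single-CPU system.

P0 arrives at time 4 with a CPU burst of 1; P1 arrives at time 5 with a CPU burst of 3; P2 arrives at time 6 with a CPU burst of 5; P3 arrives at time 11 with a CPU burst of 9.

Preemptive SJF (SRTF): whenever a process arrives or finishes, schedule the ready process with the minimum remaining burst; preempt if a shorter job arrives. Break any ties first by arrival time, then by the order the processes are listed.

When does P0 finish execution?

Timeline: | idle 0-4 | P0 4-5 | P1 5-8 | P2 8-13 | P3 13-22 |
Completion: P0=5  P1=8  P2=13  P3=22

5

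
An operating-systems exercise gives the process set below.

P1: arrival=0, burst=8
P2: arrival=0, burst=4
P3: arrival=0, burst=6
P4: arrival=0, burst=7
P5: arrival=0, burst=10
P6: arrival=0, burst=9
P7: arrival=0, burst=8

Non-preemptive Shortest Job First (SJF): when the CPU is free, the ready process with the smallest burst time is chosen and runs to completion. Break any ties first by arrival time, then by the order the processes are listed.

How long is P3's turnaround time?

10

Timeline: | P2 0-4 | P3 4-10 | P4 10-17 | P1 17-25 | P7 25-33 | P6 33-42 | P5 42-52 |
Completion: P1=25  P2=4  P3=10  P4=17  P5=52  P6=42  P7=33
Turnaround(P3) = completion − arrival = 10 − 0 = 10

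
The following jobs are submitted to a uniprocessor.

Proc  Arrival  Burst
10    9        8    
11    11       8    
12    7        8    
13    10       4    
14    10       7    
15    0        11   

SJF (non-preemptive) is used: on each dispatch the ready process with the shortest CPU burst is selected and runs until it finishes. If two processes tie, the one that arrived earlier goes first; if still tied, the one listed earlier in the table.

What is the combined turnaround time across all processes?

115

Timeline: | 15 0-11 | 13 11-15 | 14 15-22 | 12 22-30 | 10 30-38 | 11 38-46 |
Completion: 10=38  11=46  12=30  13=15  14=22  15=11
Turnaround (C−A): 10=29  11=35  12=23  13=5  14=12  15=11
Turnaround = completion − arrival: 10=29, 11=35, 12=23, 13=5, 14=12, 15=11
Total turnaround = 29 + 35 + 23 + 5 + 12 + 11 = 115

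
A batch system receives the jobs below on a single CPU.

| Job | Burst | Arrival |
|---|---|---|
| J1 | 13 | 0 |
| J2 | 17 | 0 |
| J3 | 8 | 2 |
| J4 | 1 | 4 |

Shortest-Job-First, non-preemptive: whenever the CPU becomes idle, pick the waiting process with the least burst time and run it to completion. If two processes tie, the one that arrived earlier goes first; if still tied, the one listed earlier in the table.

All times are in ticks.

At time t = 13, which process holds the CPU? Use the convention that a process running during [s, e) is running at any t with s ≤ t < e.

J4

Schedule: | J1 0-13 | J4 13-14 | J3 14-22 | J2 22-39 |
Completion: J1=13  J2=39  J3=22  J4=14
Turnaround (C−A): J1=13  J2=39  J3=20  J4=10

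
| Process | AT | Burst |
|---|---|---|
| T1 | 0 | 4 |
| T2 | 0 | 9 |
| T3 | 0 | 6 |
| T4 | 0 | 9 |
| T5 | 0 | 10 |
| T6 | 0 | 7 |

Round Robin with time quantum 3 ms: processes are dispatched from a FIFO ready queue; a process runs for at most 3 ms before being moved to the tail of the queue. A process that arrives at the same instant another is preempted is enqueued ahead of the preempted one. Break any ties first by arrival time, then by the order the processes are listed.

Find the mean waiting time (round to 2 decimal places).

27.50

Schedule: | T1 0-3 | T2 3-6 | T3 6-9 | T4 9-12 | T5 12-15 | T6 15-18 | T1 18-19 | T2 19-22 | T3 22-25 | T4 25-28 | T5 28-31 | T6 31-34 | T2 34-37 | T4 37-40 | T5 40-43 | T6 43-44 | T5 44-45 |
Completion: T1=19  T2=37  T3=25  T4=40  T5=45  T6=44
Turnaround (C−A): T1=19  T2=37  T3=25  T4=40  T5=45  T6=44
Waiting times: T1=15, T2=28, T3=19, T4=31, T5=35, T6=37
Average waiting = (15+28+19+31+35+37) / 6 = 165/6 = 27.50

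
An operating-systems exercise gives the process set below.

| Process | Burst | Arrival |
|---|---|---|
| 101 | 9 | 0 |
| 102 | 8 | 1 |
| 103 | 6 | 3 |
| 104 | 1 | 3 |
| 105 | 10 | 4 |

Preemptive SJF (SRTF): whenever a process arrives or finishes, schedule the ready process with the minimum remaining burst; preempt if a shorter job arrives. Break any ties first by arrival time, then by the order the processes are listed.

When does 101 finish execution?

10

Gantt: | 101 0-3 | 104 3-4 | 101 4-10 | 103 10-16 | 102 16-24 | 105 24-34 |
Completion: 101=10  102=24  103=16  104=4  105=34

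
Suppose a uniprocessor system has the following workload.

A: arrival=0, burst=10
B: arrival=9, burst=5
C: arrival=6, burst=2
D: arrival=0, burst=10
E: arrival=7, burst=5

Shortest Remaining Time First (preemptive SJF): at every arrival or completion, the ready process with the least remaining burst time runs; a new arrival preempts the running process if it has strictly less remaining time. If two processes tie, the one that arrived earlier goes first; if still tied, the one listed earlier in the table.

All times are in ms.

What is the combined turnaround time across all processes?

69

Timeline: | A 0-6 | C 6-8 | A 8-12 | E 12-17 | B 17-22 | D 22-32 |
Completion: A=12  B=22  C=8  D=32  E=17
Turnaround = completion − arrival: A=12, B=13, C=2, D=32, E=10
Total turnaround = 12 + 13 + 2 + 32 + 10 = 69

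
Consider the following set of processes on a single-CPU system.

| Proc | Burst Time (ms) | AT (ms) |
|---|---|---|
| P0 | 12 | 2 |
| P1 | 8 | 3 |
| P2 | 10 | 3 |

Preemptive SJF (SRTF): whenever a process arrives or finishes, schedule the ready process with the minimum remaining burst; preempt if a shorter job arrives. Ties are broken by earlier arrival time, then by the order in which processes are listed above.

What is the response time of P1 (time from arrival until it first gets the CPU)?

Schedule: | idle 0-2 | P0 2-3 | P1 3-11 | P2 11-21 | P0 21-32 |
Completion: P0=32  P1=11  P2=21
Turnaround (C−A): P0=30  P1=8  P2=18
Response(P1) = first start − arrival = 3 − 3 = 0

0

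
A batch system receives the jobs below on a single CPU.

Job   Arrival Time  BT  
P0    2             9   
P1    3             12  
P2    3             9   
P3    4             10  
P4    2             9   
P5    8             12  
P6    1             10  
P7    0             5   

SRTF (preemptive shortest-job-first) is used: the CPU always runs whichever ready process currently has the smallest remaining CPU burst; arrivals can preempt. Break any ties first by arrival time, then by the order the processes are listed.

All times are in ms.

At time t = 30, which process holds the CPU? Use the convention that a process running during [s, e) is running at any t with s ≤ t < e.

Schedule: | P7 0-5 | P0 5-14 | P4 14-23 | P2 23-32 | P6 32-42 | P3 42-52 | P1 52-64 | P5 64-76 |
Completion: P0=14  P1=64  P2=32  P3=52  P4=23  P5=76  P6=42  P7=5
Turnaround (C−A): P0=12  P1=61  P2=29  P3=48  P4=21  P5=68  P6=41  P7=5

P2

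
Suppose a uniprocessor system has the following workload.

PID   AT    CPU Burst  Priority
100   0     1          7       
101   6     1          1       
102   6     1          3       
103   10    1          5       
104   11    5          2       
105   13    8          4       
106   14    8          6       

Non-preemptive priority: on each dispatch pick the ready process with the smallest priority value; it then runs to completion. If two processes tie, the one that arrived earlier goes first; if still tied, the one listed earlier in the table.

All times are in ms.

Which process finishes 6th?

105

Schedule: | 100 0-1 | idle 1-6 | 101 6-7 | 102 7-8 | idle 8-10 | 103 10-11 | 104 11-16 | 105 16-24 | 106 24-32 |
Completion: 100=1  101=7  102=8  103=11  104=16  105=24  106=32
Finish order: 100 → 101 → 102 → 103 → 104 → 105 → 106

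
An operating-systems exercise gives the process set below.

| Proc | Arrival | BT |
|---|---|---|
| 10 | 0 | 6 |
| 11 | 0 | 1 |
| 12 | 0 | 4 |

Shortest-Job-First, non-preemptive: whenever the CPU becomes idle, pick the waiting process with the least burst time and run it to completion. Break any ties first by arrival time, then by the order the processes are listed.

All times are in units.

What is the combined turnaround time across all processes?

Schedule: | 11 0-1 | 12 1-5 | 10 5-11 |
Completion: 10=11  11=1  12=5
Turnaround (C−A): 10=11  11=1  12=5
Turnaround = completion − arrival: 10=11, 11=1, 12=5
Total turnaround = 11 + 1 + 5 = 17

17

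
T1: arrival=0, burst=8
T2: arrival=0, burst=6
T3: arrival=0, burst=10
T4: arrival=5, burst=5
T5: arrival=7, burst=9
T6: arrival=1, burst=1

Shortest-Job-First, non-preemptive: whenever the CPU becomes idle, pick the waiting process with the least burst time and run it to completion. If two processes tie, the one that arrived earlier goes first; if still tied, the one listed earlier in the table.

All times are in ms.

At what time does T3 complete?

39

Timeline: | T2 0-6 | T6 6-7 | T4 7-12 | T1 12-20 | T5 20-29 | T3 29-39 |
Completion: T1=20  T2=6  T3=39  T4=12  T5=29  T6=7
Turnaround (C−A): T1=20  T2=6  T3=39  T4=7  T5=22  T6=6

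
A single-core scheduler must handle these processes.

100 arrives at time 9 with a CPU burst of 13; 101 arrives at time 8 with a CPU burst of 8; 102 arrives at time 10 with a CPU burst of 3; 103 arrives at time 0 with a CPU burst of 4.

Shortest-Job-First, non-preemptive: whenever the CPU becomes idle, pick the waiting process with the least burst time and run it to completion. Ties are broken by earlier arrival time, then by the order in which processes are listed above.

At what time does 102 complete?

Timeline: | 103 0-4 | idle 4-8 | 101 8-16 | 102 16-19 | 100 19-32 |
Completion: 100=32  101=16  102=19  103=4
Turnaround (C−A): 100=23  101=8  102=9  103=4

19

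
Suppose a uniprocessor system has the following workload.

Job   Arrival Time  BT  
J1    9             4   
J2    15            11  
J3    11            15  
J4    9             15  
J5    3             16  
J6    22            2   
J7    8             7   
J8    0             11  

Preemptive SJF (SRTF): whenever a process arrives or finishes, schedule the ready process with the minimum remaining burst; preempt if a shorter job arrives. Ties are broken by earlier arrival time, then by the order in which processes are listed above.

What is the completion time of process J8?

11

Timeline: | J8 0-11 | J1 11-15 | J7 15-22 | J6 22-24 | J2 24-35 | J4 35-50 | J3 50-65 | J5 65-81 |
Completion: J1=15  J2=35  J3=65  J4=50  J5=81  J6=24  J7=22  J8=11
Turnaround (C−A): J1=6  J2=20  J3=54  J4=41  J5=78  J6=2  J7=14  J8=11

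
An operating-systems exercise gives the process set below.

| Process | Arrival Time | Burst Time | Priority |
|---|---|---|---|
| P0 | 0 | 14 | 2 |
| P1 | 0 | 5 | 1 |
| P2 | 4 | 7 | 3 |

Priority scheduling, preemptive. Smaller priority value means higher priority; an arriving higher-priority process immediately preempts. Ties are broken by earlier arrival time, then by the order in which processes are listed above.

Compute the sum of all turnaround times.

46

Schedule: | P1 0-5 | P0 5-19 | P2 19-26 |
Completion: P0=19  P1=5  P2=26
Turnaround (C−A): P0=19  P1=5  P2=22
Turnaround = completion − arrival: P0=19, P1=5, P2=22
Total turnaround = 19 + 5 + 22 = 46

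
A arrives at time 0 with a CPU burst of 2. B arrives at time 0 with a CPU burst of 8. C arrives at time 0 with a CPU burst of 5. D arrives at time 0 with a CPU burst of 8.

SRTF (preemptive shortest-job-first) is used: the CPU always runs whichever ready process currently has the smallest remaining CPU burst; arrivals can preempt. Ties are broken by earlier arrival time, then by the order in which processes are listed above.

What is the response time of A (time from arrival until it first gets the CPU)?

Schedule: | A 0-2 | C 2-7 | B 7-15 | D 15-23 |
Completion: A=2  B=15  C=7  D=23
Turnaround (C−A): A=2  B=15  C=7  D=23
Response(A) = first start − arrival = 0 − 0 = 0

0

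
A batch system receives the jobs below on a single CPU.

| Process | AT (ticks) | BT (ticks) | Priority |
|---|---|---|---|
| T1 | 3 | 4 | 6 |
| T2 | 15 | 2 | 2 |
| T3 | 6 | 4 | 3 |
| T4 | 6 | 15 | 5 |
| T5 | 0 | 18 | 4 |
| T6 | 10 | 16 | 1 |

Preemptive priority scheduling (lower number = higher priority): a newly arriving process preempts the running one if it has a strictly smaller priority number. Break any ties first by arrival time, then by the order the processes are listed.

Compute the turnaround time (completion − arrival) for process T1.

Gantt: | T5 0-6 | T3 6-10 | T6 10-26 | T2 26-28 | T5 28-40 | T4 40-55 | T1 55-59 |
Completion: T1=59  T2=28  T3=10  T4=55  T5=40  T6=26
Turnaround(T1) = completion − arrival = 59 − 3 = 56

56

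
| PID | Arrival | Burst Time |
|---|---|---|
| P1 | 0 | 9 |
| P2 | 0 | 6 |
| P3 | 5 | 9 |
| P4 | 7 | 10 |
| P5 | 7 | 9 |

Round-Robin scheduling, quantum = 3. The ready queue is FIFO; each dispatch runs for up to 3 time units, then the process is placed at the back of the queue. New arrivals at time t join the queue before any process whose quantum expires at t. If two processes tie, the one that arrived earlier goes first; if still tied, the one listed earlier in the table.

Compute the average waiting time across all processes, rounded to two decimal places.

Timeline: | P1 0-3 | P2 3-6 | P1 6-9 | P3 9-12 | P2 12-15 | P4 15-18 | P5 18-21 | P1 21-24 | P3 24-27 | P4 27-30 | P5 30-33 | P3 33-36 | P4 36-39 | P5 39-42 | P4 42-43 |
Completion: P1=24  P2=15  P3=36  P4=43  P5=42
Waiting times: P1=15, P2=9, P3=22, P4=26, P5=26
Average waiting = (15+9+22+26+26) / 5 = 98/5 = 19.60

19.60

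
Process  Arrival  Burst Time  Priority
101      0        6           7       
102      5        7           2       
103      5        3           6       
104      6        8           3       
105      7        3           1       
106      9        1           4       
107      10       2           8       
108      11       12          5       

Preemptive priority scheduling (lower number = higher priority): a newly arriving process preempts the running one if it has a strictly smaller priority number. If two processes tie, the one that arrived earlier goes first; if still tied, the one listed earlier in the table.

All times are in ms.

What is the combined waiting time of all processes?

Schedule: | 101 0-5 | 102 5-7 | 105 7-10 | 102 10-15 | 104 15-23 | 106 23-24 | 108 24-36 | 103 36-39 | 101 39-40 | 107 40-42 |
Completion: 101=40  102=15  103=39  104=23  105=10  106=24  107=42  108=36
Waiting = turnaround − burst: 101=34, 102=3, 103=31, 104=9, 105=0, 106=14, 107=30, 108=13
Total waiting = 34 + 3 + 31 + 9 + 0 + 14 + 30 + 13 = 134

134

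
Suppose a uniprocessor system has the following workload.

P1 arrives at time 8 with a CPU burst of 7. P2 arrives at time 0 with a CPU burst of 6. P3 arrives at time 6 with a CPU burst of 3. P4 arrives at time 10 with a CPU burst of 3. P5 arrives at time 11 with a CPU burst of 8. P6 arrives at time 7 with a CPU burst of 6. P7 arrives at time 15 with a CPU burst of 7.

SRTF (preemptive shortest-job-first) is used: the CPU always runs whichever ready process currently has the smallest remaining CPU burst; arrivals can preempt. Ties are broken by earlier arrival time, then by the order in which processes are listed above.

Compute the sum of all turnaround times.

Timeline: | P2 0-6 | P3 6-9 | P6 9-10 | P4 10-13 | P6 13-18 | P1 18-25 | P7 25-32 | P5 32-40 |
Completion: P1=25  P2=6  P3=9  P4=13  P5=40  P6=18  P7=32
Turnaround (C−A): P1=17  P2=6  P3=3  P4=3  P5=29  P6=11  P7=17
Turnaround = completion − arrival: P1=17, P2=6, P3=3, P4=3, P5=29, P6=11, P7=17
Total turnaround = 17 + 6 + 3 + 3 + 29 + 11 + 17 = 86

86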